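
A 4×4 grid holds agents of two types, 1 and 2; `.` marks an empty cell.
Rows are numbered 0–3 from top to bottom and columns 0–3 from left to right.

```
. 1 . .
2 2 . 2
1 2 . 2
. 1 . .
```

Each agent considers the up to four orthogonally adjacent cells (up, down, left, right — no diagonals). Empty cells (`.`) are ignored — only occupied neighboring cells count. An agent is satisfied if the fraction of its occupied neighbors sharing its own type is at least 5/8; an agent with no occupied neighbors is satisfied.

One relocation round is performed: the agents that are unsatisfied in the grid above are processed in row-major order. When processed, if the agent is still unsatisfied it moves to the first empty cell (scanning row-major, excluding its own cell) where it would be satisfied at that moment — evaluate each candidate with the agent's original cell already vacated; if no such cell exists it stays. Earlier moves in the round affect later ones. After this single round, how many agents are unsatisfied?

Initially unsatisfied (in order): (0,1), (1,0), (2,0), (2,1), (3,1).
  (0,1) → (0,2).
  (1,0) → (0,0).
  (2,0) → (3,0).
  (2,1) → (0,1).
  (3,1): now satisfied by earlier moves; stays.
Resulting grid:
2 2 1 .
. 2 . 2
. . . 2
1 1 . .
Unsatisfied now: (0,2).

1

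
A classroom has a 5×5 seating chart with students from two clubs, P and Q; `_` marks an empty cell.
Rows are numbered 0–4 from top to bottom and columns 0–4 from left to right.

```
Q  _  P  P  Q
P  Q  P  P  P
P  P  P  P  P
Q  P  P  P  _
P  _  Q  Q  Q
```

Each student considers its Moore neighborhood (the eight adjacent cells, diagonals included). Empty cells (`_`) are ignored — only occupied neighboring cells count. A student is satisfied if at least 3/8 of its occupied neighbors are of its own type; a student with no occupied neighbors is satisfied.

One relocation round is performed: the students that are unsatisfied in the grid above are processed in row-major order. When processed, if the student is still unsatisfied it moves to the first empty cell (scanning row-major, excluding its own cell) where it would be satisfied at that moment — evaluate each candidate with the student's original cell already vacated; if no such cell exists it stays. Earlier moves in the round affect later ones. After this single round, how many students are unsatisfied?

3

Initially unsatisfied (in order): (0,4), (1,1), (3,0), (4,2).
  (0,4) → (0,1).
  (1,1) → (3,4).
  (3,0): no empty cell satisfies it; stays.
  (4,2): no empty cell satisfies it; stays.
Resulting grid:
Q Q P P _
P _ P P P
P P P P P
Q P P P Q
P _ Q Q Q
Unsatisfied now: (0,1), (3,0), (4,2).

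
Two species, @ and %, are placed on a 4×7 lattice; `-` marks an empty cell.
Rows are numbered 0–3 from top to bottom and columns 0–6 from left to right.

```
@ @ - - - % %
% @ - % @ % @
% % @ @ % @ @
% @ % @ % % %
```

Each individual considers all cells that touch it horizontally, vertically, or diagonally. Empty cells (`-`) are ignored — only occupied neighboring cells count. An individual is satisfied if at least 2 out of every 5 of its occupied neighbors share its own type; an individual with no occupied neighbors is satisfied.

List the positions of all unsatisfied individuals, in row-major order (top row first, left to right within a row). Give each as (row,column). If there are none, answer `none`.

(1,3), (1,4), (2,5), (3,1), (3,2), (3,6)

(0,0)@ 2/3 ✓
(0,1)@ 2/3 ✓
(0,5)% 2/4 ✓
(0,6)% 2/3 ✓
(1,0)% 2/5 ✓
(1,1)@ 3/6 ✓
(1,3)% 1/4 ✗
(1,4)@ 2/6 ✗
(1,5)% 3/7 ✓
(1,6)@ 2/5 ✓
(2,0)% 3/5 ✓
(2,1)% 4/7 ✓
(2,2)@ 4/7 ✓
(2,3)@ 3/7 ✓
(2,4)% 4/8 ✓
(2,5)@ 3/8 ✗
(2,6)@ 2/5 ✓
(3,0)% 2/3 ✓
(3,1)@ 1/5 ✗
(3,2)% 1/5 ✗
(3,3)@ 2/5 ✓
(3,4)% 2/5 ✓
(3,5)% 3/5 ✓
(3,6)% 1/3 ✗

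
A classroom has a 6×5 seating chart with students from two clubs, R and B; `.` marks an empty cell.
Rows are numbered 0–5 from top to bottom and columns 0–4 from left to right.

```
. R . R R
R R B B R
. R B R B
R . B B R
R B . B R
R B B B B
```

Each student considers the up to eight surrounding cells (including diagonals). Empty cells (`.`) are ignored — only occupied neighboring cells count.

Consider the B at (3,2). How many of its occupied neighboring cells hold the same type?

4

Occupied neighbors of (3,2): (2,1)=R, (2,2)=B, (2,3)=R, (3,3)=B, (4,1)=B, (4,3)=B.
Same type (B): 4 of 6.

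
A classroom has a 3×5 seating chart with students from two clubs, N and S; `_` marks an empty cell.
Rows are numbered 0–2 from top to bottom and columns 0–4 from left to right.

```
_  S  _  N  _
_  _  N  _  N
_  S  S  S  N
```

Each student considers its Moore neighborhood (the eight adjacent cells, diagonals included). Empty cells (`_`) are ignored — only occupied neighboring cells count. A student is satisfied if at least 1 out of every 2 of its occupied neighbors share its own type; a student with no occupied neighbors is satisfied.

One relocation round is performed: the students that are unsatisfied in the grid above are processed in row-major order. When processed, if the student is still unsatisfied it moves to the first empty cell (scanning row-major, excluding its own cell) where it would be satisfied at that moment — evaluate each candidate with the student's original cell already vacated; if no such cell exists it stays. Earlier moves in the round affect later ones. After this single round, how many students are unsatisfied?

0

Initially unsatisfied (in order): (0,1), (1,2), (2,3).
  (0,1) → (0,0).
  (1,2) → (0,2).
  (2,3) → (0,1).
Resulting grid:
S S N N _
_ _ _ _ N
_ S S _ N
All satisfied now.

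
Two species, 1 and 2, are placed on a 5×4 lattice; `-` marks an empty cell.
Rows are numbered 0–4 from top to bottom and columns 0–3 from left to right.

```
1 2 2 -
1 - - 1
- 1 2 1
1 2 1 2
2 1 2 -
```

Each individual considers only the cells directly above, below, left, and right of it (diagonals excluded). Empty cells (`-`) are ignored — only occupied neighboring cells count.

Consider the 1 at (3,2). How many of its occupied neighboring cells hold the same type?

Occupied neighbors of (3,2): (2,2)=2, (4,2)=2, (3,1)=2, (3,3)=2.
Same type (1): 0 of 4.

0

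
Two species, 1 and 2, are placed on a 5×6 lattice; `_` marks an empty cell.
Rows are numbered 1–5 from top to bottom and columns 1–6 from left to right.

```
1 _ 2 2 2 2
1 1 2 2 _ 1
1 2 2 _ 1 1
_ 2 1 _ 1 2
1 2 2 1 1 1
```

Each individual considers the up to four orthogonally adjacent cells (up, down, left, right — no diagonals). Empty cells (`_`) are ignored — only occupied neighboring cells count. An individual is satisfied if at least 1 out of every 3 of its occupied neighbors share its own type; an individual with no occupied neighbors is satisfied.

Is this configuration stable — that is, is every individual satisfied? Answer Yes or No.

No

Row 1: (1,1)1 1/1 ✓ · (1,3)2 2/2 ✓ · (1,4)2 3/3 ✓ · (1,5)2 2/2 ✓ · (1,6)2 1/2 ✓
Row 2: (2,1)1 3/3 ✓ · (2,2)1 1/3 ✓ · (2,3)2 3/4 ✓ · (2,4)2 2/2 ✓ · (2,6)1 1/2 ✓
Row 3: (3,1)1 1/2 ✓ · (3,2)2 2/4 ✓ · (3,3)2 2/3 ✓ · (3,5)1 2/2 ✓ · (3,6)1 2/3 ✓
Row 4: (4,2)2 2/3 ✓ · (4,3)1 0/3 ✗ · (4,5)1 2/3 ✓ · (4,6)2 0/3 ✗
Row 5: (5,1)1 0/1 ✗ · (5,2)2 2/3 ✓ · (5,3)2 1/3 ✓ · (5,4)1 1/2 ✓ · (5,5)1 3/3 ✓ · (5,6)1 1/2 ✓
For instance (4,3) has only 0/3 same-type neighbors, below 1/3.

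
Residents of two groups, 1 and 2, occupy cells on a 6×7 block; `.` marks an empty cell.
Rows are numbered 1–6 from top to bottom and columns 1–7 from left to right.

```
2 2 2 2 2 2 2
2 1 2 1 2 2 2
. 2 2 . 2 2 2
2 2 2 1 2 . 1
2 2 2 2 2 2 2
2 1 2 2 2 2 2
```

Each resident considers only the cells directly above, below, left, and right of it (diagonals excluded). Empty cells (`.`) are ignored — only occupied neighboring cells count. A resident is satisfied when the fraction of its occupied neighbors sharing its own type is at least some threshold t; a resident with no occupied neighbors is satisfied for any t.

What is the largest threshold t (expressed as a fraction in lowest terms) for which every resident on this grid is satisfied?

(1,1)2 2/2
(1,2)2 2/3
(1,3)2 3/3
(1,4)2 2/3
(1,5)2 3/3
(1,6)2 3/3
(1,7)2 2/2
(2,1)2 1/2
(2,2)1 0/4
(2,3)2 2/4
(2,4)1 0/3
(2,5)2 3/4
(2,6)2 4/4
(2,7)2 3/3
(3,2)2 2/3
(3,3)2 3/3
(3,5)2 3/3
(3,6)2 3/3
(3,7)2 2/3
(4,1)2 2/2
(4,2)2 4/4
(4,3)2 3/4
(4,4)1 0/3
(4,5)2 2/3
(4,7)1 0/2
(5,1)2 3/3
(5,2)2 3/4
(5,3)2 4/4
(5,4)2 3/4
(5,5)2 4/4
(5,6)2 3/3
(5,7)2 2/3
(6,1)2 1/2
(6,2)1 0/3
(6,3)2 2/3
(6,4)2 3/3
(6,5)2 3/3
(6,6)2 3/3
(6,7)2 2/2
The smallest same-type fraction is 0/4 at (2,2), which reduces to 0/1. Any threshold above that leaves this resident unsatisfied.

0/1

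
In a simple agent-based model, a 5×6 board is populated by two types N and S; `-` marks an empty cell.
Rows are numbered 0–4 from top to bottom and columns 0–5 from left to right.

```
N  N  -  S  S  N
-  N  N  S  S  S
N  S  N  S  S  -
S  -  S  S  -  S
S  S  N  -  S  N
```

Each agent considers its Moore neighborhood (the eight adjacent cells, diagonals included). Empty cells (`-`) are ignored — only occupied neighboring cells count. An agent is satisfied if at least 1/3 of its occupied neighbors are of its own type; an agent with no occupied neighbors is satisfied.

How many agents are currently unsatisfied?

4

Row 0: (0,0)N 2/2 ✓ · (0,1)N 3/3 ✓ · (0,3)S 3/4 ✓ · (0,4)S 4/5 ✓ · (0,5)N 0/3 ✗
Row 1: (1,1)N 5/6 ✓ · (1,2)N 3/7 ✓ · (1,3)S 5/7 ✓ · (1,4)S 6/7 ✓ · (1,5)S 3/4 ✓
Row 2: (2,0)N 1/3 ✓ · (2,1)S 2/6 ✓ · (2,2)N 2/7 ✗ · (2,3)S 5/7 ✓ · (2,4)S 6/6 ✓
Row 3: (3,0)S 3/4 ✓ · (3,2)S 4/6 ✓ · (3,3)S 4/6 ✓ · (3,5)S 2/3 ✓
Row 4: (4,0)S 2/2 ✓ · (4,1)S 3/4 ✓ · (4,2)N 0/3 ✗ · (4,4)S 2/3 ✓ · (4,5)N 0/2 ✗
Unsatisfied: (0,5), (2,2), (4,2), (4,5) — 4 in total.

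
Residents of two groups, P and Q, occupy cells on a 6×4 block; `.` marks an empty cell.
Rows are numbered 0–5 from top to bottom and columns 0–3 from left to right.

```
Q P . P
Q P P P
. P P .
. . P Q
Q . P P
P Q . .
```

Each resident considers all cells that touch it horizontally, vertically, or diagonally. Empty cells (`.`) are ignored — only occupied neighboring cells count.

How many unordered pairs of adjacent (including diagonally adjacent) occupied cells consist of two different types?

Scan each occupied cell's neighbors to the right and below (and the two forward diagonals) so each pair is counted once.
From row 0: 3 unlike of 8 pairs (running 3/8).
From row 1: 2 unlike of 9 pairs (running 5/17).
From row 2: 1 unlike of 4 pairs (running 6/21).
From row 3: 3 unlike of 5 pairs (running 9/26).
From row 4: 2 unlike of 4 pairs (running 11/30).
From row 5: 1 unlike of 1 pairs (running 12/31).
Total adjacent occupied pairs: 31; unlike-type pairs: 12.

12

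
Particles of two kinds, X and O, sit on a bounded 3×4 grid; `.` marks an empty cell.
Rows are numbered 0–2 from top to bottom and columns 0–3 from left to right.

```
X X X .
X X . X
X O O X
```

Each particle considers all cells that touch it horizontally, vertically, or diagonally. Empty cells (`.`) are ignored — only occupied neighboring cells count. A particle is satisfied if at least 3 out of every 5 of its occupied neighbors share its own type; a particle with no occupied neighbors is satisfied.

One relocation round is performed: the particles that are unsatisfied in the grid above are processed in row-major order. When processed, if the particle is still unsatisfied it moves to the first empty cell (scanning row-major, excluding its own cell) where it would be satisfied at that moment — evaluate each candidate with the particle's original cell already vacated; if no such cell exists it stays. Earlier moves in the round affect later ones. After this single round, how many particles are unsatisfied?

2

Initially unsatisfied (in order): (2,1), (2,2), (2,3).
  (2,1): no empty cell satisfies it; stays.
  (2,2): no empty cell satisfies it; stays.
  (2,3) → (0,3).
Resulting grid:
X X X X
X X . X
X O O .
Unsatisfied now: (2,1), (2,2).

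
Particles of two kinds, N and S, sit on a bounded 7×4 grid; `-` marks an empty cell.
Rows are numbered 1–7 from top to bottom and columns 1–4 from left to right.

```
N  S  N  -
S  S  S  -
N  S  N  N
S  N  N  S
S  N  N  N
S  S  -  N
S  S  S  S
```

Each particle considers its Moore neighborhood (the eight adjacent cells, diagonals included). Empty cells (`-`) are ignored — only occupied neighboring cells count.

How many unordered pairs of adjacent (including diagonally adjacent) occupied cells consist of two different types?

30

Scan each occupied cell's neighbors to the right and below (and the two forward diagonals) so each pair is counted once.
From row 1: 6 unlike of 9 pairs (running 6/9).
From row 2: 5 unlike of 10 pairs (running 11/19).
From row 3: 7 unlike of 13 pairs (running 18/32).
From row 4: 6 unlike of 13 pairs (running 24/45).
From row 5: 4 unlike of 10 pairs (running 28/55).
From row 6: 2 unlike of 8 pairs (running 30/63).
From row 7: 0 unlike of 3 pairs (running 30/66).
Total adjacent occupied pairs: 66; unlike-type pairs: 30.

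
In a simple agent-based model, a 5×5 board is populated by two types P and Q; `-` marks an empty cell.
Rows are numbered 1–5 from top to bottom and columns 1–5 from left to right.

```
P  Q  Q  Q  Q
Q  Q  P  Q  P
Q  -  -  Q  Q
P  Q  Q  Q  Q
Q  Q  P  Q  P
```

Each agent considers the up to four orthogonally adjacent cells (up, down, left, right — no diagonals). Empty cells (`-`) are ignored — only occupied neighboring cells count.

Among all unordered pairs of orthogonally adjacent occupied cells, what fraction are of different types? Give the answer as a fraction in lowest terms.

16/33

Scan each occupied cell's neighbors to the right and below so each pair is counted once.
From row 1: 4 unlike of 9 pairs (running 4/9).
From row 2: 4 unlike of 7 pairs (running 8/16).
From row 3: 1 unlike of 4 pairs (running 9/20).
From row 4: 4 unlike of 9 pairs (running 13/29).
From row 5: 3 unlike of 4 pairs (running 16/33).
Total adjacent occupied pairs: 33; unlike-type pairs: 16.
16/33 is already in lowest terms.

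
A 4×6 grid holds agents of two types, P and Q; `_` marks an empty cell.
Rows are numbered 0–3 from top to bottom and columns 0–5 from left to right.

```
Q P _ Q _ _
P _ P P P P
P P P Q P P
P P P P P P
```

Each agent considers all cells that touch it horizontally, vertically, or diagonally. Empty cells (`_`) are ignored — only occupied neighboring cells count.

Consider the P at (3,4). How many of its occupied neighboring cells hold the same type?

4

Occupied neighbors of (3,4): (2,3)=Q, (2,4)=P, (2,5)=P, (3,3)=P, (3,5)=P.
Same type (P): 4 of 5.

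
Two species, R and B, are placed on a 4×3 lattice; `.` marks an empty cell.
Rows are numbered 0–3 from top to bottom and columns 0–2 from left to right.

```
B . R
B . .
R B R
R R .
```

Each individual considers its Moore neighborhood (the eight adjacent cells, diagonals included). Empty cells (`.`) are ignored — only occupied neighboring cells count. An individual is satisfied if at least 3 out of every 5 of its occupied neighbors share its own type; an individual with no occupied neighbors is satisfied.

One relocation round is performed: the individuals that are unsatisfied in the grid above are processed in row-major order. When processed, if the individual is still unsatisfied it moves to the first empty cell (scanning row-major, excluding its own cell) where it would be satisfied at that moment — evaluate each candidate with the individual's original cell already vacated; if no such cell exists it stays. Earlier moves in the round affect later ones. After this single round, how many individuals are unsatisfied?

2

Initially unsatisfied (in order): (2,0), (2,1), (2,2).
  (2,0) → (1,2).
  (2,1): no empty cell satisfies it; stays.
  (2,2): now satisfied by earlier moves; stays.
Resulting grid:
B . R
B . R
. B R
R R .
Unsatisfied now: (2,1), (3,0).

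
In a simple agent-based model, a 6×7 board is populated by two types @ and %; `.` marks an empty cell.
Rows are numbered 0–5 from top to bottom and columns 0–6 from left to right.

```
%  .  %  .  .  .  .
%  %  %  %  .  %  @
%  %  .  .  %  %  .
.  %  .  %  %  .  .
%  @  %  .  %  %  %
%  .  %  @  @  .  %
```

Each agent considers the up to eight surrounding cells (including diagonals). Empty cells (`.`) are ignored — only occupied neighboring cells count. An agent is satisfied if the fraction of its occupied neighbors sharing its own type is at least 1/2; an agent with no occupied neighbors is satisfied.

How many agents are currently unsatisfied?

(0,0)% 2/2 ok
(0,2)% 3/3 ok
(1,0)% 4/4 ok
(1,1)% 6/6 ok
(1,2)% 4/4 ok
(1,3)% 3/3 ok
(1,5)% 2/3 ok
(1,6)@ 0/2 unhappy
(2,0)% 4/4 ok
(2,1)% 5/5 ok
(2,4)% 5/5 ok
(2,5)% 3/4 ok
(3,1)% 4/5 ok
(3,3)% 4/4 ok
(3,4)% 5/5 ok
(4,0)% 2/3 ok
(4,1)@ 0/5 unhappy
(4,2)% 3/5 ok
(4,4)% 3/5 ok
(4,5)% 4/5 ok
(4,6)% 2/2 ok
(5,0)% 1/2 ok
(5,2)% 1/3 unhappy
(5,3)@ 1/4 unhappy
(5,4)@ 1/3 unhappy
(5,6)% 2/2 ok
Unsatisfied: (1,6), (4,1), (5,2), (5,3), (5,4) — 5 in total.

5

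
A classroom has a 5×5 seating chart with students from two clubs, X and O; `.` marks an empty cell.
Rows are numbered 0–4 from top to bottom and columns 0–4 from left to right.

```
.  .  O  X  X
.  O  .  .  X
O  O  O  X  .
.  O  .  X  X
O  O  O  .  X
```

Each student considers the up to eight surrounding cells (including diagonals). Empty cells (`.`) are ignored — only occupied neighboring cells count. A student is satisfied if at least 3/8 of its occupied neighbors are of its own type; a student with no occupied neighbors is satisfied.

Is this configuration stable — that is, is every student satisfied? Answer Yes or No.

Row 0: (0,2)O 1/2 ok · (0,3)X 2/3 ok · (0,4)X 2/2 ok
Row 1: (1,1)O 4/4 ok · (1,4)X 3/3 ok
Row 2: (2,0)O 3/3 ok · (2,1)O 4/4 ok · (2,2)O 3/5 ok · (2,3)X 3/4 ok
Row 3: (3,1)O 6/6 ok · (3,3)X 3/5 ok · (3,4)X 3/3 ok
Row 4: (4,0)O 2/2 ok · (4,1)O 3/3 ok · (4,2)O 2/3 ok · (4,4)X 2/2 ok
All meet the threshold, so the configuration is stable.

Yes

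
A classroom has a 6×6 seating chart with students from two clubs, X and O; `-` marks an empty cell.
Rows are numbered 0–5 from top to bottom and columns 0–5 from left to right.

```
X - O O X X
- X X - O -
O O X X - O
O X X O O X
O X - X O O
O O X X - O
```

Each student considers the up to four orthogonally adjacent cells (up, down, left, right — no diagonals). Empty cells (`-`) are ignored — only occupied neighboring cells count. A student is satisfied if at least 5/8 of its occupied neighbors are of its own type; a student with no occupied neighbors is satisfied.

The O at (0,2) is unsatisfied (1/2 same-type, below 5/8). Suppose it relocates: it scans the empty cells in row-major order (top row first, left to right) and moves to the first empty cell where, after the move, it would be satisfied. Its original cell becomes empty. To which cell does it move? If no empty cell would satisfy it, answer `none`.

Vacating (0,2). Empty cells in order:
  (0,1): 0/2 same-type → still unsatisfied.
  (1,0): 1/3 same-type → still unsatisfied.
  (1,3): 2/4 same-type → still unsatisfied.
  (1,5): 2/3 same-type → satisfied — stop here.

(1,5)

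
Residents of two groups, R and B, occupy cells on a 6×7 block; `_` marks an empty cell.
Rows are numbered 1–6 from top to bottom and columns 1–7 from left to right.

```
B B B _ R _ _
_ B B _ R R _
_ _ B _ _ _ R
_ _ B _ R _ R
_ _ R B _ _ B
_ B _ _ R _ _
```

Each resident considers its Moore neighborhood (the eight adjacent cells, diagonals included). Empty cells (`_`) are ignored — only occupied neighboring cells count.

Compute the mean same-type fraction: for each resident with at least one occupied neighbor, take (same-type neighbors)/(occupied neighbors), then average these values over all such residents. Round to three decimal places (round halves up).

0.634

Row 1: (1,1)B 2/2 · (1,2)B 4/4 · (1,3)B 3/3 · (1,5)R 2/2
Row 2: (2,2)B 5/5 · (2,3)B 4/4 · (2,5)R 2/2 · (2,6)R 3/3
Row 3: (3,3)B 3/3 · (3,7)R 2/2
Row 4: (4,3)B 2/3 · (4,5)R 0/1 · (4,7)R 1/2
Row 5: (5,3)R 0/3 · (5,4)B 1/4 · (5,7)B 0/1
Row 6: (6,2)B 0/1 · (6,5)R 0/1
Sum over 18 residents: 2/2 + 4/4 + 3/3 + 2/2 + 5/5 + 4/4 + 2/2 + 3/3 + 3/3 + 2/2 + 2/3 + 0/1 + 1/2 + 0/3 + 1/4 + 0/1 + 0/1 + 0/1 = 137/12; mean = 137/12 ÷ 18 = 137/216 = 0.634259… → 0.634.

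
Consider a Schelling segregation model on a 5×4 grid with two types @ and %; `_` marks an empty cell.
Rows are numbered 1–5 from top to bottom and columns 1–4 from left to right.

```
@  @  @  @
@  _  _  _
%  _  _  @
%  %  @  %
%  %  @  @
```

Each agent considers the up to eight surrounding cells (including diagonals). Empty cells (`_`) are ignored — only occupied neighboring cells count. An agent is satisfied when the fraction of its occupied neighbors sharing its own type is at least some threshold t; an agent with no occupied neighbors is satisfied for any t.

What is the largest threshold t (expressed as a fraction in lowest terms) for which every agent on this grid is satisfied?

0/1

Row 1: (1,1)@ 2/2 · (1,2)@ 3/3 · (1,3)@ 2/2 · (1,4)@ 1/1
Row 2: (2,1)@ 2/3
Row 3: (3,1)% 2/3 · (3,4)@ 1/2
Row 4: (4,1)% 4/4 · (4,2)% 4/6 · (4,3)@ 3/6 · (4,4)% 0/4
Row 5: (5,1)% 3/3 · (5,2)% 3/5 · (5,3)@ 2/5 · (5,4)@ 2/3
The smallest same-type fraction is 0/4 at (4,4), which reduces to 0/1. Any threshold above that leaves this agent unsatisfied.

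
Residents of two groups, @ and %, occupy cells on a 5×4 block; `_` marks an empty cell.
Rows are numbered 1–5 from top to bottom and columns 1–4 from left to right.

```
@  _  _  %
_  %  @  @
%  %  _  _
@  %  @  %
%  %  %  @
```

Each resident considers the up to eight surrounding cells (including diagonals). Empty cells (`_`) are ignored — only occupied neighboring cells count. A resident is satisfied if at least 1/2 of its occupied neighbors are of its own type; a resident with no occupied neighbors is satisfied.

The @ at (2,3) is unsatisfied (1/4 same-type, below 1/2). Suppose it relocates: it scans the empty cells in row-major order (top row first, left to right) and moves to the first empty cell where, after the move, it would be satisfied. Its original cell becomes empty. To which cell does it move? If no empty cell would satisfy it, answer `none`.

Vacating (2,3). Empty cells in order:
  (1,2): 1/2 same-type → satisfied — stop here.

(1,2)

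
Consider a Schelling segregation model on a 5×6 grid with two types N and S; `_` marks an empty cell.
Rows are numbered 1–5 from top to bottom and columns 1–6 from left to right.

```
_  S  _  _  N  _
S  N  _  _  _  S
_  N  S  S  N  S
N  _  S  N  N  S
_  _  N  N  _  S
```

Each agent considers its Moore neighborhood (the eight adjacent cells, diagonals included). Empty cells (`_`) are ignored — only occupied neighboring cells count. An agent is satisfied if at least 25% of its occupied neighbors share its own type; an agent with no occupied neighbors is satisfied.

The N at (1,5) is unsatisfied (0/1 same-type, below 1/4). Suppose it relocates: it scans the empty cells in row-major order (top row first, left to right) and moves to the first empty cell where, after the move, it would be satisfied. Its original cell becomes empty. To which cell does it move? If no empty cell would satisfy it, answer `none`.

(1,1)

Vacating (1,5). Empty cells in order:
  (1,1): 1/3 same-type → satisfied — stop here.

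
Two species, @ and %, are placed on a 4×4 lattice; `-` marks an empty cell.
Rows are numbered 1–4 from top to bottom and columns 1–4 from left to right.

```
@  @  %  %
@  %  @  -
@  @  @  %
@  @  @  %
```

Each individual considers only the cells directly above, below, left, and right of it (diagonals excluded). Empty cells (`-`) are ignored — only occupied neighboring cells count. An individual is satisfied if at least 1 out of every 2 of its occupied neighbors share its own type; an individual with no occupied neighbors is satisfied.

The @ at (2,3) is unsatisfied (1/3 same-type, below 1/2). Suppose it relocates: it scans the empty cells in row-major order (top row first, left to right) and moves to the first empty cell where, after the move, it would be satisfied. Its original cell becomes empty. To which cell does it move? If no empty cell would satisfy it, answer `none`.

none

Vacating (2,3). Empty cells in order:
  (2,4): 0/2 same-type → still unsatisfied.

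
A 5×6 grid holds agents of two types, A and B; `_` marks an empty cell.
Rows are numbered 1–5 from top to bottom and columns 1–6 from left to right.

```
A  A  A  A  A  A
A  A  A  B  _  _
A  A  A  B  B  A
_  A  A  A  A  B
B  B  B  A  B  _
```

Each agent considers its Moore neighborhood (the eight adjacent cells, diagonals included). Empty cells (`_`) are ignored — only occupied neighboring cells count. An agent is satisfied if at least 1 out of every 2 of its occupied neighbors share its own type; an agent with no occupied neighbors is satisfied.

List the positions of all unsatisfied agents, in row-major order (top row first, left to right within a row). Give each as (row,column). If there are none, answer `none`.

(1,1)A 3/3 ✓
(1,2)A 5/5 ✓
(1,3)A 4/5 ✓
(1,4)A 3/4 ✓
(1,5)A 2/3 ✓
(1,6)A 1/1 ✓
(2,1)A 5/5 ✓
(2,2)A 8/8 ✓
(2,3)A 6/8 ✓
(2,4)B 2/7 ✗
(3,1)A 4/4 ✓
(3,2)A 7/7 ✓
(3,3)A 6/8 ✓
(3,4)B 2/7 ✗
(3,5)B 3/6 ✓
(3,6)A 1/3 ✗
(4,2)A 4/7 ✓
(4,3)A 5/8 ✓
(4,4)A 4/8 ✓
(4,5)A 3/7 ✗
(4,6)B 2/4 ✓
(5,1)B 1/2 ✓
(5,2)B 2/4 ✓
(5,3)B 1/5 ✗
(5,4)A 3/5 ✓
(5,5)B 1/4 ✗

(2,4), (3,4), (3,6), (4,5), (5,3), (5,5)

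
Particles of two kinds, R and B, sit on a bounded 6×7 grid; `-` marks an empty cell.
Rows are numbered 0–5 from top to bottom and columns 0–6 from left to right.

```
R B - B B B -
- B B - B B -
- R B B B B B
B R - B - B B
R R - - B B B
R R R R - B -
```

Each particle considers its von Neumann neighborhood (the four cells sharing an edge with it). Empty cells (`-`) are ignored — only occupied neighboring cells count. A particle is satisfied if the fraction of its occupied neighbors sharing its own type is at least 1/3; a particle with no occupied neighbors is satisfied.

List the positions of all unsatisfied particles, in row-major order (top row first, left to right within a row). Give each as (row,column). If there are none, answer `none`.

(0,0), (3,0)

Row 0: (0,0)R 0/1 not · (0,1)B 1/2 satisfied · (0,3)B 1/1 satisfied · (0,4)B 3/3 satisfied · (0,5)B 2/2 satisfied
Row 1: (1,1)B 2/3 satisfied · (1,2)B 2/2 satisfied · (1,4)B 3/3 satisfied · (1,5)B 3/3 satisfied
Row 2: (2,1)R 1/3 satisfied · (2,2)B 2/3 satisfied · (2,3)B 3/3 satisfied · (2,4)B 3/3 satisfied · (2,5)B 4/4 satisfied · (2,6)B 2/2 satisfied
Row 3: (3,0)B 0/2 not · (3,1)R 2/3 satisfied · (3,3)B 1/1 satisfied · (3,5)B 3/3 satisfied · (3,6)B 3/3 satisfied
Row 4: (4,0)R 2/3 satisfied · (4,1)R 3/3 satisfied · (4,4)B 1/1 satisfied · (4,5)B 4/4 satisfied · (4,6)B 2/2 satisfied
Row 5: (5,0)R 2/2 satisfied · (5,1)R 3/3 satisfied · (5,2)R 2/2 satisfied · (5,3)R 1/1 satisfied · (5,5)B 1/1 satisfied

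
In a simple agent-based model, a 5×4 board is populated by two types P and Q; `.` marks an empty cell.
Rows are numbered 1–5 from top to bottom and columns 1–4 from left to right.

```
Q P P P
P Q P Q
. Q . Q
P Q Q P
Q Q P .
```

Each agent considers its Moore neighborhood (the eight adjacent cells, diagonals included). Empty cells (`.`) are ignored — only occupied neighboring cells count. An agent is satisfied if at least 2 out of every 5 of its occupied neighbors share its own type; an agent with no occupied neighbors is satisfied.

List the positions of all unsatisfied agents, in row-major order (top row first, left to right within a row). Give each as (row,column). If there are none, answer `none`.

Row 1: (1,1)Q 1/3 ✗ · (1,2)P 3/5 ✓ · (1,3)P 3/5 ✓ · (1,4)P 2/3 ✓
Row 2: (2,1)P 1/4 ✗ · (2,2)Q 2/6 ✗ · (2,3)P 3/7 ✓ · (2,4)Q 1/4 ✗
Row 3: (3,2)Q 3/6 ✓ · (3,4)Q 2/4 ✓
Row 4: (4,1)P 0/4 ✗ · (4,2)Q 4/6 ✓ · (4,3)Q 4/6 ✓ · (4,4)P 1/3 ✗
Row 5: (5,1)Q 2/3 ✓ · (5,2)Q 3/5 ✓ · (5,3)P 1/4 ✗

(1,1), (2,1), (2,2), (2,4), (4,1), (4,4), (5,3)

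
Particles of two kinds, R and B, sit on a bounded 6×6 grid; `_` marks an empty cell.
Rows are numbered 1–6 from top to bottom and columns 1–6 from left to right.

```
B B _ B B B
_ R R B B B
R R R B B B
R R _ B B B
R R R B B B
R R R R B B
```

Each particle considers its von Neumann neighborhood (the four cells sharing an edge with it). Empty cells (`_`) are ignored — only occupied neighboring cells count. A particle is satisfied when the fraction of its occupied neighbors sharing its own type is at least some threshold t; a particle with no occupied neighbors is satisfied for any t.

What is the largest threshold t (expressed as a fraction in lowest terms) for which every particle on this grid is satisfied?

1/3

Row 1: (1,1)B 1/1 · (1,2)B 1/2 · (1,4)B 2/2 · (1,5)B 3/3 · (1,6)B 2/2
Row 2: (2,2)R 2/3 · (2,3)R 2/3 · (2,4)B 3/4 · (2,5)B 4/4 · (2,6)B 3/3
Row 3: (3,1)R 2/2 · (3,2)R 4/4 · (3,3)R 2/3 · (3,4)B 3/4 · (3,5)B 4/4 · (3,6)B 3/3
Row 4: (4,1)R 3/3 · (4,2)R 3/3 · (4,4)B 3/3 · (4,5)B 4/4 · (4,6)B 3/3
Row 5: (5,1)R 3/3 · (5,2)R 4/4 · (5,3)R 2/3 · (5,4)B 2/4 · (5,5)B 4/4 · (5,6)B 3/3
Row 6: (6,1)R 2/2 · (6,2)R 3/3 · (6,3)R 3/3 · (6,4)R 1/3 · (6,5)B 2/3 · (6,6)B 2/2
The smallest same-type fraction is 1/3 at (6,4), which reduces to 1/3. Any threshold above that leaves this particle unsatisfied.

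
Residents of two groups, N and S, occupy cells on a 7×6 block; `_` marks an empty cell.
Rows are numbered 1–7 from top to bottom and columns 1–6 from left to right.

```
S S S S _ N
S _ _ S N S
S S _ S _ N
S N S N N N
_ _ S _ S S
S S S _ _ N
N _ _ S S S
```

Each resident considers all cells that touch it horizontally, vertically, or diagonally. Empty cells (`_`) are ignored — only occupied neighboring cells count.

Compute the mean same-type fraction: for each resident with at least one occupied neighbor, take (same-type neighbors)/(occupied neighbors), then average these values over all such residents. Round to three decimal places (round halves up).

Row 1: (1,1)S 2/2 · (1,2)S 3/3 · (1,3)S 3/3 · (1,4)S 2/3 · (1,6)N 1/2
Row 2: (2,1)S 4/4 · (2,4)S 3/4 · (2,5)N 2/6 · (2,6)S 0/3
Row 3: (3,1)S 3/4 · (3,2)S 4/5 · (3,4)S 2/5 · (3,6)N 3/4
Row 4: (4,1)S 2/3 · (4,2)N 0/5 · (4,3)S 3/5 · (4,4)N 1/5 · (4,5)N 3/6 · (4,6)N 2/4
Row 5: (5,3)S 3/5 · (5,5)S 1/5 · (5,6)S 1/4
Row 6: (6,1)S 1/2 · (6,2)S 3/4 · (6,3)S 3/3 · (6,6)N 0/4
Row 7: (7,1)N 0/2 · (7,4)S 2/2 · (7,5)S 2/3 · (7,6)S 1/2
Sum over 30 residents: 2/2 + 3/3 + 3/3 + 2/3 + 1/2 + 4/4 + 3/4 + 2/6 + 0/3 + 3/4 + 4/5 + 2/5 + 3/4 + 2/3 + 0/5 + 3/5 + 1/5 + 3/6 + 2/4 + 3/5 + 1/5 + 1/4 + 1/2 + 3/4 + 3/3 + 0/4 + 0/2 + 2/2 + 2/3 + 1/2 = 1013/60; mean = 1013/60 ÷ 30 = 1013/1800 = 0.562777… → 0.563.

0.563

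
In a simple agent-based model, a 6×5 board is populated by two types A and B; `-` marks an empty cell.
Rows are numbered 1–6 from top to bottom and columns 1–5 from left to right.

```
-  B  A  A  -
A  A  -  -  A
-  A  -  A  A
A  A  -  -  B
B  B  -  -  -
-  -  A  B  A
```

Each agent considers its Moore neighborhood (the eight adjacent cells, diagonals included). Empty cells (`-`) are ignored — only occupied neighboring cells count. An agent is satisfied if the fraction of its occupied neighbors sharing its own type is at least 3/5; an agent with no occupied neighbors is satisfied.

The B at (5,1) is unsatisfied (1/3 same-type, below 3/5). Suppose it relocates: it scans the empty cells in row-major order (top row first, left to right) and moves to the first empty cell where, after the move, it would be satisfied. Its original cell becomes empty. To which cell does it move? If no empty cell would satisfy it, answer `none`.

(5,5)

Vacating (5,1). Empty cells in order:
  (1,1): 1/3 same-type → still unsatisfied.
  (1,5): 0/2 same-type → still unsatisfied.
  (2,3): 1/6 same-type → still unsatisfied.
  (2,4): 0/5 same-type → still unsatisfied.
  (3,1): 0/5 same-type → still unsatisfied.
  (3,3): 0/4 same-type → still unsatisfied.
  (4,3): 1/4 same-type → still unsatisfied.
  (4,4): 1/3 same-type → still unsatisfied.
  (5,3): 2/4 same-type → still unsatisfied.
  (5,4): 2/4 same-type → still unsatisfied.
  (5,5): 2/3 same-type → satisfied — stop here.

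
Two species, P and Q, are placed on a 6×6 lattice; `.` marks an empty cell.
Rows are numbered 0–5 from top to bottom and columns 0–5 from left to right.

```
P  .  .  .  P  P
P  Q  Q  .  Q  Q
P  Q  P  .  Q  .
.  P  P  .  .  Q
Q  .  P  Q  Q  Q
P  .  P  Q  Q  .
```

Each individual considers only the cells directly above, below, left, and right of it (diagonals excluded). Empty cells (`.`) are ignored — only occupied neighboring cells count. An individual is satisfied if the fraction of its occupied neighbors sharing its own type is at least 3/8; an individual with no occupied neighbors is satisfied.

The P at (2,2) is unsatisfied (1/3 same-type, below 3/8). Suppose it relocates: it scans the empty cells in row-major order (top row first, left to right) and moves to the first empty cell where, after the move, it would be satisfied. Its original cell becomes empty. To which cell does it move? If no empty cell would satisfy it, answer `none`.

(0,1)

Vacating (2,2). Empty cells in order:
  (0,1): 1/2 same-type → satisfied — stop here.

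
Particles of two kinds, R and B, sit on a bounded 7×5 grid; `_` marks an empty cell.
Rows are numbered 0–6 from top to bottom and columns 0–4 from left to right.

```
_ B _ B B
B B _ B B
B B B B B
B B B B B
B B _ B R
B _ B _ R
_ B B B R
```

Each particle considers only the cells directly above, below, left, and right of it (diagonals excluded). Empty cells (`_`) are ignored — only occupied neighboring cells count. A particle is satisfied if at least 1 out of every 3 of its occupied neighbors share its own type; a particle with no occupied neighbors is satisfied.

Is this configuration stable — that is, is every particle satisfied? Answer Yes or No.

Yes

Row 0: (0,1)B 1/1 ok · (0,3)B 2/2 ok · (0,4)B 2/2 ok
Row 1: (1,0)B 2/2 ok · (1,1)B 3/3 ok · (1,3)B 3/3 ok · (1,4)B 3/3 ok
Row 2: (2,0)B 3/3 ok · (2,1)B 4/4 ok · (2,2)B 3/3 ok · (2,3)B 4/4 ok · (2,4)B 3/3 ok
Row 3: (3,0)B 3/3 ok · (3,1)B 4/4 ok · (3,2)B 3/3 ok · (3,3)B 4/4 ok · (3,4)B 2/3 ok
Row 4: (4,0)B 3/3 ok · (4,1)B 2/2 ok · (4,3)B 1/2 ok · (4,4)R 1/3 ok
Row 5: (5,0)B 1/1 ok · (5,2)B 1/1 ok · (5,4)R 2/2 ok
Row 6: (6,1)B 1/1 ok · (6,2)B 3/3 ok · (6,3)B 1/2 ok · (6,4)R 1/2 ok
All meet the threshold, so the configuration is stable.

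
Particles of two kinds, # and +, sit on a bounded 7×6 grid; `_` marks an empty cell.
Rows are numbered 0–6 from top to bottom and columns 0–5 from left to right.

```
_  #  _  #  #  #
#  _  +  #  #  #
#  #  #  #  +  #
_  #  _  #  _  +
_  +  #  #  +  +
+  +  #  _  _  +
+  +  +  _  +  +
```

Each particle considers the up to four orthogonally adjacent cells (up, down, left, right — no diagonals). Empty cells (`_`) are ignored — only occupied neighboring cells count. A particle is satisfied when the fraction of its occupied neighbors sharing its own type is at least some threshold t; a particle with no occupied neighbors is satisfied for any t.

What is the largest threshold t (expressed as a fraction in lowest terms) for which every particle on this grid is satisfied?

0/1

(0,1)# — no occupied neighbors
(0,3)# 2/2
(0,4)# 3/3
(0,5)# 2/2
(1,0)# 1/1
(1,2)+ 0/2
(1,3)# 3/4
(1,4)# 3/4
(1,5)# 3/3
(2,0)# 2/2
(2,1)# 3/3
(2,2)# 2/3
(2,3)# 3/4
(2,4)+ 0/3
(2,5)# 1/3
(3,1)# 1/2
(3,3)# 2/2
(3,5)+ 1/2
(4,1)+ 1/3
(4,2)# 2/3
(4,3)# 2/3
(4,4)+ 1/2
(4,5)+ 3/3
(5,0)+ 2/2
(5,1)+ 3/4
(5,2)# 1/3
(5,5)+ 2/2
(6,0)+ 2/2
(6,1)+ 3/3
(6,2)+ 1/2
(6,4)+ 1/1
(6,5)+ 2/2
The smallest same-type fraction is 0/2 at (1,2), which reduces to 0/1. Any threshold above that leaves this particle unsatisfied.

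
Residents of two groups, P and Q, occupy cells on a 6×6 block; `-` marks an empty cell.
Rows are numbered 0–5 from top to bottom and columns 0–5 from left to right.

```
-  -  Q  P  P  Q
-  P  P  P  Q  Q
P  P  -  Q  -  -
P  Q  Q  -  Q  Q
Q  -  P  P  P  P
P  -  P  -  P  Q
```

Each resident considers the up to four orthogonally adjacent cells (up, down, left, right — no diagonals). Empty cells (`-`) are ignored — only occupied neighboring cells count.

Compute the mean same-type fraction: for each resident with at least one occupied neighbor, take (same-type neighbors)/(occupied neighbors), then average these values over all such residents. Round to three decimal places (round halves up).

(0,2)Q 0/2
(0,3)P 2/3
(0,4)P 1/3
(0,5)Q 1/2
(1,1)P 2/2
(1,2)P 2/3
(1,3)P 2/4
(1,4)Q 1/3
(1,5)Q 2/2
(2,0)P 2/2
(2,1)P 2/3
(2,3)Q 0/1
(3,0)P 1/3
(3,1)Q 1/3
(3,2)Q 1/2
(3,4)Q 1/2
(3,5)Q 1/2
(4,0)Q 0/2
(4,2)P 2/3
(4,3)P 2/2
(4,4)P 3/4
(4,5)P 1/3
(5,0)P 0/1
(5,2)P 1/1
(5,4)P 1/2
(5,5)Q 0/2
Sum over 26 residents: 0/2 + 2/3 + 1/3 + 1/2 + 2/2 + 2/3 + 2/4 + 1/3 + 2/2 + 2/2 + 2/3 + 0/1 + 1/3 + 1/3 + 1/2 + 1/2 + 1/2 + 0/2 + 2/3 + 2/2 + 3/4 + 1/3 + 0/1 + 1/1 + 1/2 + 0/2 = 157/12; mean = 157/12 ÷ 26 = 157/312 = 0.503205… → 0.503.

0.503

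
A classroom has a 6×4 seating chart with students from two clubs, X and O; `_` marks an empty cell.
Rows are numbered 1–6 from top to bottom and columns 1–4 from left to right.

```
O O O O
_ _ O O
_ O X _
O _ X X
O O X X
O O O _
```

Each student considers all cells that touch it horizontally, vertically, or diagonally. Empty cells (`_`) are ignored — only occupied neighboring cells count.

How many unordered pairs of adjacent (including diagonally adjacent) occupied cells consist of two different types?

9

Scan each occupied cell's neighbors to the right and below (and the two forward diagonals) so each pair is counted once.
From row 1: 0 unlike of 8 pairs (running 0/8).
From row 2: 2 unlike of 4 pairs (running 2/12).
From row 3: 2 unlike of 5 pairs (running 4/17).
From row 4: 1 unlike of 8 pairs (running 5/25).
From row 5: 4 unlike of 11 pairs (running 9/36).
From row 6: 0 unlike of 2 pairs (running 9/38).
Total adjacent occupied pairs: 38; unlike-type pairs: 9.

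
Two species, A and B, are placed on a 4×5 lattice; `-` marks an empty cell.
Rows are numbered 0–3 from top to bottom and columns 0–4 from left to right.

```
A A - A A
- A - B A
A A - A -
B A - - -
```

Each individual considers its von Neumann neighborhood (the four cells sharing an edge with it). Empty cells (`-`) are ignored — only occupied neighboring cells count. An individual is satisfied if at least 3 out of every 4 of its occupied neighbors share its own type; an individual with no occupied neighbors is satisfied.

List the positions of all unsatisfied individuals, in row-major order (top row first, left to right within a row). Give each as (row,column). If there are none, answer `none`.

(0,0)A 1/1 satisfied
(0,1)A 2/2 satisfied
(0,3)A 1/2 not
(0,4)A 2/2 satisfied
(1,1)A 2/2 satisfied
(1,3)B 0/3 not
(1,4)A 1/2 not
(2,0)A 1/2 not
(2,1)A 3/3 satisfied
(2,3)A 0/1 not
(3,0)B 0/2 not
(3,1)A 1/2 not

(0,3), (1,3), (1,4), (2,0), (2,3), (3,0), (3,1)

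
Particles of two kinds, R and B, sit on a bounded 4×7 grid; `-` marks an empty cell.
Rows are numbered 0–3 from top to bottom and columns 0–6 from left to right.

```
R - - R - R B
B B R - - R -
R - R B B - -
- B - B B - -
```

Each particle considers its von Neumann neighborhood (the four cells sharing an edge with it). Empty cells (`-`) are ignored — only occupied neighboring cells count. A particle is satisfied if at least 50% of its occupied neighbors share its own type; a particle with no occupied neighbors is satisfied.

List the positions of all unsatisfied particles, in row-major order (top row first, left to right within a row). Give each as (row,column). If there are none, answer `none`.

(0,0), (0,6), (1,0), (2,0)

(0,0)R 0/1 ✗
(0,3)R 0/0 ✓
(0,5)R 1/2 ✓
(0,6)B 0/1 ✗
(1,0)B 1/3 ✗
(1,1)B 1/2 ✓
(1,2)R 1/2 ✓
(1,5)R 1/1 ✓
(2,0)R 0/1 ✗
(2,2)R 1/2 ✓
(2,3)B 2/3 ✓
(2,4)B 2/2 ✓
(3,1)B 0/0 ✓
(3,3)B 2/2 ✓
(3,4)B 2/2 ✓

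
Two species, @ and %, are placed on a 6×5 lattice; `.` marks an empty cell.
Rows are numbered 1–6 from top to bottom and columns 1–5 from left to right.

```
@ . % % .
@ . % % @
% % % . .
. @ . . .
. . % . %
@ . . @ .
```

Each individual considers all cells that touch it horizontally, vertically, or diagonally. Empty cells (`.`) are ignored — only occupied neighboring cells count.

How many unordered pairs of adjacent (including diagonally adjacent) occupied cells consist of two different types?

Scan each occupied cell's neighbors to the right and below (and the two forward diagonals) so each pair is counted once.
Row 1: @(1,1)–@(2,1)= %(1,3)–%(1,4)= %(1,3)–%(2,3)= %(1,3)–%(2,4)= %(1,4)–%(2,4)= %(1,4)–@(2,5)≠ %(1,4)–%(2,3)=  → 1/7 unlike.
Row 2: @(2,1)–%(3,1)≠ @(2,1)–%(3,2)≠ %(2,3)–%(2,4)= %(2,3)–%(3,3)= %(2,3)–%(3,2)= %(2,4)–@(2,5)≠ %(2,4)–%(3,3)=  → 3/7 unlike.
Row 3: %(3,1)–%(3,2)= %(3,1)–@(4,2)≠ %(3,2)–%(3,3)= %(3,2)–@(4,2)≠ %(3,3)–@(4,2)≠  → 3/5 unlike.
Row 4: @(4,2)–%(5,3)≠  → 1/1 unlike.
Row 5: %(5,3)–@(6,4)≠ %(5,5)–@(6,4)≠  → 2/2 unlike.
Total adjacent occupied pairs: 22; unlike-type pairs: 10.

10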